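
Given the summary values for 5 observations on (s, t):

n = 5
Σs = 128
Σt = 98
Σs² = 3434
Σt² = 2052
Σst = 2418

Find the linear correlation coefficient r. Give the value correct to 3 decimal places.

r = (nΣst − ΣsΣt) / √[(nΣs² − (Σs)²)(nΣt² − (Σt)²)]
Numerator: 5×2418 − 128×98 = -454
Denominator: √[(17170 − 16384)(10260 − 9604)] = √[786 × 656] = 718.0641
r = -454 / 718.0641 ≈ -0.632

-0.632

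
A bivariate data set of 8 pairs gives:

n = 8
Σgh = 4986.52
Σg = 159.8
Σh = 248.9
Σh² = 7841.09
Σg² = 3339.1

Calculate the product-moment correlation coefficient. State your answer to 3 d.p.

r = (nΣgh − ΣgΣh) / √[(nΣg² − (Σg)²)(nΣh² − (Σh)²)]
Numerator: 8×4986.52 − 159.8×248.9 = 117.94
Denominator: √[(26712.8 − 25536.04)(62728.72 − 61951.21)] = √[1176.76 × 777.51] = 956.5264
r = 117.94 / 956.5264 ≈ 0.123

0.123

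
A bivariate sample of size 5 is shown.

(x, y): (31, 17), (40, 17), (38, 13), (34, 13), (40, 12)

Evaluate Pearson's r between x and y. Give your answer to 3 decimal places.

-0.319

n = 5, Σx = 183, Σy = 72, Σx² = 6761, Σy² = 1060, Σxy = 2623
nΣxy − ΣxΣy = 13115 − 13176 = -61
nΣx² − (Σx)² = 33805 − 33489 = 316; nΣy² − (Σy)² = 5300 − 5184 = 116
r = -61 / √(316 × 116) = -61 / 191.4576 ≈ -0.319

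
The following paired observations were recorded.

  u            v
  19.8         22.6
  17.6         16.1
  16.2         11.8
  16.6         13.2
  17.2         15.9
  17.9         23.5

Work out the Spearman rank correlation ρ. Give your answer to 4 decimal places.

0.9429

Rank u: 6, 4, 1, 2, 3, 5
Rank v: 5, 4, 1, 2, 3, 6
d = rank(u) − rank(v): 1, 0, 0, 0, 0, -1; Σd² = 2
ρ = 1 − 6Σd² / [n(n²−1)] = 1 − 6×2 / (6×35) = 1 − 12/210 ≈ 0.9429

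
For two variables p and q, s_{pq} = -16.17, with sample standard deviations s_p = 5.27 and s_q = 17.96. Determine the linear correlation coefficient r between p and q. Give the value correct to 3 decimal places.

-0.171

r = Cov(p,q) / (s_p · s_q) = -16.17 / (5.27 × 17.96)
  = -16.17 / 94.6492 ≈ -0.171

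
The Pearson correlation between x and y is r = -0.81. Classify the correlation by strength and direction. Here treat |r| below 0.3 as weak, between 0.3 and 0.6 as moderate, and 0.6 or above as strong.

r = -0.81 < 0 so the relationship is negative.
|r| = 0.81, which falls in the strong range.

strong negative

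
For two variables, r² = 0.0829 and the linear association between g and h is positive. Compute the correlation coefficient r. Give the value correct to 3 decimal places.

0.288

|r| = √0.0829 = 0.288
The association is positive, so r = 0.288.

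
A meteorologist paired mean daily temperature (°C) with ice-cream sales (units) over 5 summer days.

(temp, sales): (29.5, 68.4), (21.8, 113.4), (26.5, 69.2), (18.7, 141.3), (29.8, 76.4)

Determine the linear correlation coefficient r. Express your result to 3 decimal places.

-0.945

n = 5, Σx = 126.3, Σy = 468.7, Σx² = 3285.47, Σy² = 48129.41, Σxy = 11242.75
nΣxy − ΣxΣy = 56213.75 − 59196.81 = -2983.06
nΣx² − (Σx)² = 16427.35 − 15951.69 = 475.66; nΣy² − (Σy)² = 240647.05 − 219679.69 = 20967.36
r = -2983.06 / √(475.66 × 20967.36) = -2983.06 / 3158.0587 ≈ -0.945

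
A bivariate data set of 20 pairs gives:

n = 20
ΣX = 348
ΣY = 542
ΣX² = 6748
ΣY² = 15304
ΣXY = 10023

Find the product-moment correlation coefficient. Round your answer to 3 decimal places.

0.907

r = (nΣXY − ΣXΣY) / √[(nΣX² − (ΣX)²)(nΣY² − (ΣY)²)]
Numerator: 20×10023 − 348×542 = 11844
Denominator: √[(134960 − 121104)(306080 − 293764)] = √[13856 × 12316] = 13063.3264
r = 11844 / 13063.3264 ≈ 0.907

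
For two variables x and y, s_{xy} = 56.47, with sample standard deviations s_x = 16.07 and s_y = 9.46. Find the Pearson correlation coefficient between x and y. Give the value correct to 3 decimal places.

r = Cov(x,y) / (s_x · s_y) = 56.47 / (16.07 × 9.46)
  = 56.47 / 152.0222 ≈ 0.371

0.371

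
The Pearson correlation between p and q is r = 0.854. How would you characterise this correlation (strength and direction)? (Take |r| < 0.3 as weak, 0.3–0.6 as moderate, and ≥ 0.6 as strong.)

strong positive

r = 0.854 > 0 so the relationship is positive.
|r| = 0.854, which falls in the strong range.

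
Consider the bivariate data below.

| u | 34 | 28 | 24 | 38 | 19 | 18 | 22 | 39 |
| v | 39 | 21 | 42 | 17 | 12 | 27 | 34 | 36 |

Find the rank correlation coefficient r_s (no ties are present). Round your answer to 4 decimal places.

0.2381

Rank u: 6, 5, 4, 7, 2, 1, 3, 8
Rank v: 7, 3, 8, 2, 1, 4, 5, 6
d = rank(u) − rank(v): -1, 2, -4, 5, 1, -3, -2, 2; Σd² = 64
ρ = 1 − 6Σd² / [n(n²−1)] = 1 − 6×64 / (8×63) = 1 − 384/504 ≈ 0.2381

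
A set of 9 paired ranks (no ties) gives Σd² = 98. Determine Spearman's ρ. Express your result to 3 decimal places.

ρ = 1 − 6Σd² / [n(n²−1)] = 1 − 6×98 / (9×80)
  = 1 − 588/720 = 1 − 0.8167 ≈ 0.183

0.183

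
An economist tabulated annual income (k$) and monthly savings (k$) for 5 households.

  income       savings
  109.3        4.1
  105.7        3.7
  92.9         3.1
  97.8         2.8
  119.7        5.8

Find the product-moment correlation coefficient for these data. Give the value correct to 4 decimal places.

n = 5, Σx = 525.4, Σy = 19.5, Σx² = 55642.32, Σy² = 81.59, Σxy = 2095.31
nΣxy − ΣxΣy = 10476.55 − 10245.3 = 231.25
nΣx² − (Σx)² = 278211.6 − 276045.16 = 2166.44; nΣy² − (Σy)² = 407.95 − 380.25 = 27.7
r = 231.25 / √(2166.44 × 27.7) = 231.25 / 244.9702 ≈ 0.9440

0.9440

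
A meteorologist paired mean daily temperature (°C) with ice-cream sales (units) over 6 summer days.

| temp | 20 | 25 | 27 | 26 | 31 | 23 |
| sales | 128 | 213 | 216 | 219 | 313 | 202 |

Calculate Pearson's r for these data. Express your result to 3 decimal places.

n = 6, Σx = 152, Σy = 1291, Σx² = 3920, Σy² = 295143, Σxy = 33760
nΣxy − ΣxΣy = 202560 − 196232 = 6328
nΣx² − (Σx)² = 23520 − 23104 = 416; nΣy² − (Σy)² = 1770858 − 1666681 = 104177
r = 6328 / √(416 × 104177) = 6328 / 6583.1324 ≈ 0.961

0.961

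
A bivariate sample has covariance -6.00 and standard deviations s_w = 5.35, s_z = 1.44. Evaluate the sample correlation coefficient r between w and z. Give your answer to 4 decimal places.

r = Cov(w,z) / (s_w · s_z) = -6.00 / (5.35 × 1.44)
  = -6.00 / 7.7040 ≈ -0.7788

-0.7788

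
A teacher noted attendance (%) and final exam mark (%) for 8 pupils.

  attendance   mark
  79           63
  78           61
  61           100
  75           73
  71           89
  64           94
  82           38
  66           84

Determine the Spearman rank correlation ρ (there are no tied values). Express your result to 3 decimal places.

Rank attendance: 7, 6, 1, 5, 4, 2, 8, 3
Rank mark: 3, 2, 8, 4, 6, 7, 1, 5
d = rank(attendance) − rank(mark): 4, 4, -7, 1, -2, -5, 7, -2; Σd² = 164
ρ = 1 − 6Σd² / [n(n²−1)] = 1 − 6×164 / (8×63) = 1 − 984/504 ≈ -0.952

-0.952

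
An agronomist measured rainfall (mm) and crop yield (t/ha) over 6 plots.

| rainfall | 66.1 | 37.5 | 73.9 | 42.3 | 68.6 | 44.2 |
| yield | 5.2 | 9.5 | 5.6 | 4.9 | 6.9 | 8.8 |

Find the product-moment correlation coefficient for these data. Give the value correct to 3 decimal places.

n = 6, Σx = 332.6, Σy = 40.9, Σx² = 19685.56, Σy² = 297.71, Σxy = 2183.38
nΣxy − ΣxΣy = 13100.28 − 13603.34 = -503.06
nΣx² − (Σx)² = 118113.36 − 110622.76 = 7490.6; nΣy² − (Σy)² = 1786.26 − 1672.81 = 113.45
r = -503.06 / √(7490.6 × 113.45) = -503.06 / 921.8506 ≈ -0.546

-0.546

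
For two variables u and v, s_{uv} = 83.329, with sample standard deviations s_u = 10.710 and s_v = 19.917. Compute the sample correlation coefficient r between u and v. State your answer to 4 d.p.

r = Cov(u,v) / (s_u · s_v) = 83.329 / (10.710 × 19.917)
  = 83.329 / 213.3111 ≈ 0.3906

0.3906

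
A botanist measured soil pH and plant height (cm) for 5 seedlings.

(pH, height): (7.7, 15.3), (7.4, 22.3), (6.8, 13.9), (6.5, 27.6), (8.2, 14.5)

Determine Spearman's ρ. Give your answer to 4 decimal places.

Rank pH: 4, 3, 2, 1, 5
Rank height: 3, 4, 1, 5, 2
d = rank(pH) − rank(height): 1, -1, 1, -4, 3; Σd² = 28
ρ = 1 − 6Σd² / [n(n²−1)] = 1 − 6×28 / (5×24) = 1 − 168/120 ≈ -0.4000

-0.4000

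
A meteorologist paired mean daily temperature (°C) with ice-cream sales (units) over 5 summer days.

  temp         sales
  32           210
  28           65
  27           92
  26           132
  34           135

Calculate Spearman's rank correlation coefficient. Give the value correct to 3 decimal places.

Rank temp: 4, 3, 2, 1, 5
Rank sales: 5, 1, 2, 3, 4
d = rank(temp) − rank(sales): -1, 2, 0, -2, 1; Σd² = 10
ρ = 1 − 6Σd² / [n(n²−1)] = 1 − 6×10 / (5×24) = 1 − 60/120 ≈ 0.500

0.500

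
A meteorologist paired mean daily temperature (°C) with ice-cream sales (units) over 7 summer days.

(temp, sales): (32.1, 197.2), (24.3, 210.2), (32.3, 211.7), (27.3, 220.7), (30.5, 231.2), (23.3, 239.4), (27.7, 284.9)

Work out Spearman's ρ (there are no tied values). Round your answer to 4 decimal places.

-0.3571

Rank temp: 6, 2, 7, 3, 5, 1, 4
Rank sales: 1, 2, 3, 4, 5, 6, 7
d = rank(temp) − rank(sales): 5, 0, 4, -1, 0, -5, -3; Σd² = 76
ρ = 1 − 6Σd² / [n(n²−1)] = 1 − 6×76 / (7×48) = 1 − 456/336 ≈ -0.3571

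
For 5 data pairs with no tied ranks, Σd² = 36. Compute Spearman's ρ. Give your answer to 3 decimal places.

-0.800

ρ = 1 − 6Σd² / [n(n²−1)] = 1 − 6×36 / (5×24)
  = 1 − 216/120 = 1 − 1.8000 ≈ -0.800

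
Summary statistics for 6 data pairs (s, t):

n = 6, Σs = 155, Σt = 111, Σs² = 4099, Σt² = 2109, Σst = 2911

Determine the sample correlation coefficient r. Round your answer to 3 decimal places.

r = (nΣst − ΣsΣt) / √[(nΣs² − (Σs)²)(nΣt² − (Σt)²)]
Numerator: 6×2911 − 155×111 = 261
Denominator: √[(24594 − 24025)(12654 − 12321)] = √[569 × 333] = 435.2896
r = 261 / 435.2896 ≈ 0.600

0.600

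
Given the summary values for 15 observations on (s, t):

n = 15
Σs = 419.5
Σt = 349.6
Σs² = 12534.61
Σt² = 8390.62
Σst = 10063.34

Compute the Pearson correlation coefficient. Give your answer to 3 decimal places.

r = (nΣst − ΣsΣt) / √[(nΣs² − (Σs)²)(nΣt² − (Σt)²)]
Numerator: 15×10063.34 − 419.5×349.6 = 4292.9
Denominator: √[(188019.15 − 175980.25)(125859.3 − 122220.16)] = √[12038.9 × 3639.14] = 6619.0062
r = 4292.9 / 6619.0062 ≈ 0.649

0.649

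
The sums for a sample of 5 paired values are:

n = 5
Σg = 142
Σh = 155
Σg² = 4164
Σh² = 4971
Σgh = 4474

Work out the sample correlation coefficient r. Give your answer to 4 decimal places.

0.4879

r = (nΣgh − ΣgΣh) / √[(nΣg² − (Σg)²)(nΣh² − (Σh)²)]
Numerator: 5×4474 − 142×155 = 360
Denominator: √[(20820 − 20164)(24855 − 24025)] = √[656 × 830] = 737.8889
r = 360 / 737.8889 ≈ 0.4879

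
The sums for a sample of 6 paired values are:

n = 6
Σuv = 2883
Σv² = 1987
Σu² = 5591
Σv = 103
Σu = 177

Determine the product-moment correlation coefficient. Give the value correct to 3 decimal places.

r = (nΣuv − ΣuΣv) / √[(nΣu² − (Σu)²)(nΣv² − (Σv)²)]
Numerator: 6×2883 − 177×103 = -933
Denominator: √[(33546 − 31329)(11922 − 10609)] = √[2217 × 1313] = 1706.1421
r = -933 / 1706.1421 ≈ -0.547

-0.547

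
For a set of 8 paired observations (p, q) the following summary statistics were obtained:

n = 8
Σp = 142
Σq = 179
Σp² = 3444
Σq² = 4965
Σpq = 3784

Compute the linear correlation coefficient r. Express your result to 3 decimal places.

0.644

r = (nΣpq − ΣpΣq) / √[(nΣp² − (Σp)²)(nΣq² − (Σq)²)]
Numerator: 8×3784 − 142×179 = 4854
Denominator: √[(27552 − 20164)(39720 − 32041)] = √[7388 × 7679] = 7532.0948
r = 4854 / 7532.0948 ≈ 0.644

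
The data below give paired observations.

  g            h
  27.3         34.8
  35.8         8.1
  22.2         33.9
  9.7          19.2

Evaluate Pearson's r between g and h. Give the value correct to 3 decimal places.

-0.242

n = 4, Σg = 95, Σh = 96, Σg² = 2613.86, Σh² = 2794.5, Σgh = 2178.84
nΣgh − ΣgΣh = 8715.36 − 9120 = -404.64
nΣg² − (Σg)² = 10455.44 − 9025 = 1430.44; nΣh² − (Σh)² = 11178 − 9216 = 1962
r = -404.64 / √(1430.44 × 1962) = -404.64 / 1675.2681 ≈ -0.242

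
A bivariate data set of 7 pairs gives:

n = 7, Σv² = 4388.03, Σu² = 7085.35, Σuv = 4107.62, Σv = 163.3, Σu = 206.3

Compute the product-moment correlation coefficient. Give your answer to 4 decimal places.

-0.9245

r = (nΣuv − ΣuΣv) / √[(nΣu² − (Σu)²)(nΣv² − (Σv)²)]
Numerator: 7×4107.62 − 206.3×163.3 = -4935.45
Denominator: √[(49597.45 − 42559.69)(30716.21 − 26666.89)] = √[7037.76 × 4049.32] = 5338.3651
r = -4935.45 / 5338.3651 ≈ -0.9245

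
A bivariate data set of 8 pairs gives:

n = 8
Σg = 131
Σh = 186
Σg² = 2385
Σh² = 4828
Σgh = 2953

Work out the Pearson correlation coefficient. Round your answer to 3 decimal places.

-0.267

r = (nΣgh − ΣgΣh) / √[(nΣg² − (Σg)²)(nΣh² − (Σh)²)]
Numerator: 8×2953 − 131×186 = -742
Denominator: √[(19080 − 17161)(38624 − 34596)] = √[1919 × 4028] = 2780.2396
r = -742 / 2780.2396 ≈ -0.267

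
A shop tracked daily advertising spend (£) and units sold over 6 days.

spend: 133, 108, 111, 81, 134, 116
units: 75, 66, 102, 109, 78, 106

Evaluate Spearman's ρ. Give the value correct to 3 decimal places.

Rank spend: 5, 2, 3, 1, 6, 4
Rank units: 2, 1, 4, 6, 3, 5
d = rank(spend) − rank(units): 3, 1, -1, -5, 3, -1; Σd² = 46
ρ = 1 − 6Σd² / [n(n²−1)] = 1 − 6×46 / (6×35) = 1 − 276/210 ≈ -0.314

-0.314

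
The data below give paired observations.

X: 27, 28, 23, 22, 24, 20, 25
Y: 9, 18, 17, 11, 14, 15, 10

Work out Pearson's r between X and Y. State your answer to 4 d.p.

n = 7, ΣX = 169, ΣY = 94, ΣX² = 4127, ΣY² = 1336, ΣXY = 2266
nΣXY − ΣXΣY = 15862 − 15886 = -24
nΣX² − (ΣX)² = 28889 − 28561 = 328; nΣY² − (ΣY)² = 9352 − 8836 = 516
r = -24 / √(328 × 516) = -24 / 411.3976 ≈ -0.0583

-0.0583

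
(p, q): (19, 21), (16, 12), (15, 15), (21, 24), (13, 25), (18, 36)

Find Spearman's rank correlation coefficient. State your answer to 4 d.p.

0.0857

Rank p: 5, 3, 2, 6, 1, 4
Rank q: 3, 1, 2, 4, 5, 6
d = rank(p) − rank(q): 2, 2, 0, 2, -4, -2; Σd² = 32
ρ = 1 − 6Σd² / [n(n²−1)] = 1 − 6×32 / (6×35) = 1 − 192/210 ≈ 0.0857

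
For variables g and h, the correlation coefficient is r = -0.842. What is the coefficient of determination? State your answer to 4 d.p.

r² = (-0.842)² = 0.7090

0.7090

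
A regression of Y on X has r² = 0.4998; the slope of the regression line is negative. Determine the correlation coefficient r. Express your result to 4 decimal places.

-0.7070

|r| = √0.4998 = 0.7070
The association is negative, so r = −0.7070.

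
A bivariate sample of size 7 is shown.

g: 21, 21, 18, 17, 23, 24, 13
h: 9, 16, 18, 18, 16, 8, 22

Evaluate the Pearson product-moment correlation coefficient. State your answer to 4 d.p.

-0.8029

n = 7, Σg = 137, Σh = 107, Σg² = 2769, Σh² = 1789, Σgh = 2001
nΣgh − ΣgΣh = 14007 − 14659 = -652
nΣg² − (Σg)² = 19383 − 18769 = 614; nΣh² − (Σh)² = 12523 − 11449 = 1074
r = -652 / √(614 × 1074) = -652 / 812.0566 ≈ -0.8029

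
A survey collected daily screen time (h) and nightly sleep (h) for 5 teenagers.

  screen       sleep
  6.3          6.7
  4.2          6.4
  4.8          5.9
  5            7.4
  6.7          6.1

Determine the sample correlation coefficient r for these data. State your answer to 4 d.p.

n = 5, Σx = 27, Σy = 32.5, Σx² = 150.26, Σy² = 212.63, Σxy = 175.28
nΣxy − ΣxΣy = 876.4 − 877.5 = -1.1
nΣx² − (Σx)² = 751.3 − 729 = 22.3; nΣy² − (Σy)² = 1063.15 − 1056.25 = 6.9
r = -1.1 / √(22.3 × 6.9) = -1.1 / 12.4044 ≈ -0.0887

-0.0887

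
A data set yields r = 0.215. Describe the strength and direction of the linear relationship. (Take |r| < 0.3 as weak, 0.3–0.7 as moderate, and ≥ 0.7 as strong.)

r = 0.215 > 0 so the relationship is positive.
|r| = 0.215, which falls in the weak range.

weak positive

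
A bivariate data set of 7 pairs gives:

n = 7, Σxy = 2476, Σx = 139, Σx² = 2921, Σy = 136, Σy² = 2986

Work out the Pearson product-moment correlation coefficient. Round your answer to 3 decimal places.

r = (nΣxy − ΣxΣy) / √[(nΣx² − (Σx)²)(nΣy² − (Σy)²)]
Numerator: 7×2476 − 139×136 = -1572
Denominator: √[(20447 − 19321)(20902 − 18496)] = √[1126 × 2406] = 1645.9514
r = -1572 / 1645.9514 ≈ -0.955

-0.955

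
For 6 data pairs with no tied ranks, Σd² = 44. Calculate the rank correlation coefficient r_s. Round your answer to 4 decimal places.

ρ = 1 − 6Σd² / [n(n²−1)] = 1 − 6×44 / (6×35)
  = 1 − 264/210 = 1 − 1.25714 ≈ -0.2571

-0.2571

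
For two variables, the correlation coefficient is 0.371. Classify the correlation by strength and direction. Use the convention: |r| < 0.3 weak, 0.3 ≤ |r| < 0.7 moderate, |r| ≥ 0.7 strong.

r = 0.371 > 0 so the relationship is positive.
|r| = 0.371, which falls in the moderate range.

moderate positive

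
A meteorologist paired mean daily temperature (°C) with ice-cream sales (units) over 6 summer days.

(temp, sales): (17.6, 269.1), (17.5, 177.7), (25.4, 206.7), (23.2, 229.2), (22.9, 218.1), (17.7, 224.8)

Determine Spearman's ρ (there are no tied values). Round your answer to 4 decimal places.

Rank temp: 2, 1, 6, 5, 4, 3
Rank sales: 6, 1, 2, 5, 3, 4
d = rank(temp) − rank(sales): -4, 0, 4, 0, 1, -1; Σd² = 34
ρ = 1 − 6Σd² / [n(n²−1)] = 1 − 6×34 / (6×35) = 1 − 204/210 ≈ 0.0286

0.0286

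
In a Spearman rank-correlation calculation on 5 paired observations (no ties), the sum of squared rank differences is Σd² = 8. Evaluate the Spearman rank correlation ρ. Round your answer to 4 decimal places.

ρ = 1 − 6Σd² / [n(n²−1)] = 1 − 6×8 / (5×24)
  = 1 − 48/120 = 1 − 0.40000 ≈ 0.6000

0.6000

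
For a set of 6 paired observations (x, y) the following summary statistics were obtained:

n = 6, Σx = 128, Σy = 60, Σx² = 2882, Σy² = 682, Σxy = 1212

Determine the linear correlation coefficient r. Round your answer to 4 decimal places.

r = (nΣxy − ΣxΣy) / √[(nΣx² − (Σx)²)(nΣy² − (Σy)²)]
Numerator: 6×1212 − 128×60 = -408
Denominator: √[(17292 − 16384)(4092 − 3600)] = √[908 × 492] = 668.3831
r = -408 / 668.3831 ≈ -0.6104

-0.6104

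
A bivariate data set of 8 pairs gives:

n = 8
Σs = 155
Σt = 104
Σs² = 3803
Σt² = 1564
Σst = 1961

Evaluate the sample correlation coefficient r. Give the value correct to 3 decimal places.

r = (nΣst − ΣsΣt) / √[(nΣs² − (Σs)²)(nΣt² − (Σt)²)]
Numerator: 8×1961 − 155×104 = -432
Denominator: √[(30424 − 24025)(12512 − 10816)] = √[6399 × 1696] = 3294.3442
r = -432 / 3294.3442 ≈ -0.131

-0.131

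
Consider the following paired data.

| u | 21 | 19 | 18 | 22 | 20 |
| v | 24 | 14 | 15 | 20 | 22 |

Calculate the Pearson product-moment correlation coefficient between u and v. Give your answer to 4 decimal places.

0.7255

n = 5, Σu = 100, Σv = 95, Σu² = 2010, Σv² = 1881, Σuv = 1920
nΣuv − ΣuΣv = 9600 − 9500 = 100
nΣu² − (Σu)² = 10050 − 10000 = 50; nΣv² − (Σv)² = 9405 − 9025 = 380
r = 100 / √(50 × 380) = 100 / 137.8405 ≈ 0.7255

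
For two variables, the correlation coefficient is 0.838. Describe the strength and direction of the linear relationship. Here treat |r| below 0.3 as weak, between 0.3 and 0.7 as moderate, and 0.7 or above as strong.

strong positive

r = 0.838 > 0 so the relationship is positive.
|r| = 0.838, which falls in the strong range.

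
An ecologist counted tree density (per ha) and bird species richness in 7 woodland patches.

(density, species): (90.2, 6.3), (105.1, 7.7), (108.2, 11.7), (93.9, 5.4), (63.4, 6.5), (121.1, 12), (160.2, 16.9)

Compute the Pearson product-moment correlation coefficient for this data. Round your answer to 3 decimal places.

n = 7, Σx = 742.1, Σy = 66.5, Σx² = 84055.31, Σy² = 736.89, Σxy = 7723.21
nΣxy − ΣxΣy = 54062.47 − 49349.65 = 4712.82
nΣx² − (Σx)² = 588387.17 − 550712.41 = 37674.76; nΣy² − (Σy)² = 5158.23 − 4422.25 = 735.98
r = 4712.82 / √(37674.76 × 735.98) = 4712.82 / 5265.7260 ≈ 0.895

0.895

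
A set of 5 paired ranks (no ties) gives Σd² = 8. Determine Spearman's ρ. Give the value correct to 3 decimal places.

ρ = 1 − 6Σd² / [n(n²−1)] = 1 − 6×8 / (5×24)
  = 1 − 48/120 = 1 − 0.4000 ≈ 0.600

0.600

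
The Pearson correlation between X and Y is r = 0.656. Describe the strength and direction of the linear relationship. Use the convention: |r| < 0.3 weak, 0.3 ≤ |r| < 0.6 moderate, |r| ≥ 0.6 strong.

r = 0.656 > 0 so the relationship is positive.
|r| = 0.656, which falls in the strong range.

strong positive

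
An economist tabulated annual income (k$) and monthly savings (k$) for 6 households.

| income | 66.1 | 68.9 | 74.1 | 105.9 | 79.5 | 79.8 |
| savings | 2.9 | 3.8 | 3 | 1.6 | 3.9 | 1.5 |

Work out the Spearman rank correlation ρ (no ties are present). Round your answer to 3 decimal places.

Rank income: 1, 2, 3, 6, 4, 5
Rank savings: 3, 5, 4, 2, 6, 1
d = rank(income) − rank(savings): -2, -3, -1, 4, -2, 4; Σd² = 50
ρ = 1 − 6Σd² / [n(n²−1)] = 1 − 6×50 / (6×35) = 1 − 300/210 ≈ -0.429

-0.429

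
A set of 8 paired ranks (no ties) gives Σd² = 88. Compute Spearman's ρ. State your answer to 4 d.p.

ρ = 1 − 6Σd² / [n(n²−1)] = 1 − 6×88 / (8×63)
  = 1 − 528/504 = 1 − 1.04762 ≈ -0.0476

-0.0476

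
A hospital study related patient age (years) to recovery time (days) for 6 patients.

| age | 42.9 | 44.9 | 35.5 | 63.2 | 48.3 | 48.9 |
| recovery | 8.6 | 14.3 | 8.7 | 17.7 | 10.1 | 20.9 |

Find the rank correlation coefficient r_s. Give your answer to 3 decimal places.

0.829

Rank age: 2, 3, 1, 6, 4, 5
Rank recovery: 1, 4, 2, 5, 3, 6
d = rank(age) − rank(recovery): 1, -1, -1, 1, 1, -1; Σd² = 6
ρ = 1 − 6Σd² / [n(n²−1)] = 1 − 6×6 / (6×35) = 1 − 36/210 ≈ 0.829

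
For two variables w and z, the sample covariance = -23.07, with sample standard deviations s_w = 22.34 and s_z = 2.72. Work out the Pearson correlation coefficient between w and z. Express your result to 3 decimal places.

r = Cov(w,z) / (s_w · s_z) = -23.07 / (22.34 × 2.72)
  = -23.07 / 60.7648 ≈ -0.380

-0.380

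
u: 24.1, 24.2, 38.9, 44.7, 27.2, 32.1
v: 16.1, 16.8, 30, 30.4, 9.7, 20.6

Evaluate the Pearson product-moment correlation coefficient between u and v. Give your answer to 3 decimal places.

0.886

n = 6, Σu = 191.2, Σv = 123.6, Σu² = 6448, Σv² = 2884.06, Σuv = 4245.55
nΣuv − ΣuΣv = 25473.3 − 23632.32 = 1840.98
nΣu² − (Σu)² = 38688 − 36557.44 = 2130.56; nΣv² − (Σv)² = 17304.36 − 15276.96 = 2027.4
r = 1840.98 / √(2130.56 × 2027.4) = 1840.98 / 2078.3400 ≈ 0.886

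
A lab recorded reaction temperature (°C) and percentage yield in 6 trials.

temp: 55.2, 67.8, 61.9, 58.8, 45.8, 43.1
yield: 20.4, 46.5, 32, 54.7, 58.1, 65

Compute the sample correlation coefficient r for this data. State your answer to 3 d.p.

-0.497

n = 6, Σx = 332.6, Σy = 276.7, Σx² = 18888.18, Σy² = 14195.11, Σxy = 14938.42
nΣxy − ΣxΣy = 89630.52 − 92030.42 = -2399.9
nΣx² − (Σx)² = 113329.08 − 110622.76 = 2706.32; nΣy² − (Σy)² = 85170.66 − 76562.89 = 8607.77
r = -2399.9 / √(2706.32 × 8607.77) = -2399.9 / 4826.5288 ≈ -0.497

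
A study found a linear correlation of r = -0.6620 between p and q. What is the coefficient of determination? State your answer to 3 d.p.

0.438

r² = (-0.6620)² = 0.438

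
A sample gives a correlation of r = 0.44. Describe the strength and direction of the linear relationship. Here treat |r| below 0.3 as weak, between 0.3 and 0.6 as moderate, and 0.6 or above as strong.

moderate positive

r = 0.44 > 0 so the relationship is positive.
|r| = 0.44, which falls in the moderate range.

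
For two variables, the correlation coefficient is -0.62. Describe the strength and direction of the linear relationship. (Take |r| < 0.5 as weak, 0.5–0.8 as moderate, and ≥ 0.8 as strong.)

r = -0.62 < 0 so the relationship is negative.
|r| = 0.62, which falls in the moderate range.

moderate negative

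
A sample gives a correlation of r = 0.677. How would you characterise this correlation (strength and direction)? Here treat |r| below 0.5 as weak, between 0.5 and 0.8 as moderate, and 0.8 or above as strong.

moderate positive

r = 0.677 > 0 so the relationship is positive.
|r| = 0.677, which falls in the moderate range.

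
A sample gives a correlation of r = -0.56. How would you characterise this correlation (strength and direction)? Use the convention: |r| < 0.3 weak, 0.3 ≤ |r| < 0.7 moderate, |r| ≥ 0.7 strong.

r = -0.56 < 0 so the relationship is negative.
|r| = 0.56, which falls in the moderate range.

moderate negative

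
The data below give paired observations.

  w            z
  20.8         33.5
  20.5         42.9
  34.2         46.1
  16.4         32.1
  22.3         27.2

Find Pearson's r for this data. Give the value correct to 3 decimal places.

0.632

n = 5, Σw = 114.2, Σz = 181.8, Σw² = 2788.78, Σz² = 6858.12, Σwz = 4285.87
nΣwz − ΣwΣz = 21429.35 − 20761.56 = 667.79
nΣw² − (Σw)² = 13943.9 − 13041.64 = 902.26; nΣz² − (Σz)² = 34290.6 − 33051.24 = 1239.36
r = 667.79 / √(902.26 × 1239.36) = 667.79 / 1057.4616 ≈ 0.632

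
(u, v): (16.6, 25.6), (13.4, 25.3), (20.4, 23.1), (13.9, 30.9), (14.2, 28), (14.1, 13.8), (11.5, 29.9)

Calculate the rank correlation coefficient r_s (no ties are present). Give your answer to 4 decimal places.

-0.4286

Rank u: 6, 2, 7, 3, 5, 4, 1
Rank v: 4, 3, 2, 7, 5, 1, 6
d = rank(u) − rank(v): 2, -1, 5, -4, 0, 3, -5; Σd² = 80
ρ = 1 − 6Σd² / [n(n²−1)] = 1 − 6×80 / (7×48) = 1 − 480/336 ≈ -0.4286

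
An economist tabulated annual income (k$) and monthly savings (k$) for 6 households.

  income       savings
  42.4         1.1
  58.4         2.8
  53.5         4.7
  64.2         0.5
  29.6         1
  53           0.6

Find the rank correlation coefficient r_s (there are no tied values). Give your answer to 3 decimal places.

-0.086

Rank income: 2, 5, 4, 6, 1, 3
Rank savings: 4, 5, 6, 1, 3, 2
d = rank(income) − rank(savings): -2, 0, -2, 5, -2, 1; Σd² = 38
ρ = 1 − 6Σd² / [n(n²−1)] = 1 − 6×38 / (6×35) = 1 − 228/210 ≈ -0.086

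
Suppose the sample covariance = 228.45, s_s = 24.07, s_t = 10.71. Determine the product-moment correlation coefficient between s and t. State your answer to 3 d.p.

r = Cov(s,t) / (s_s · s_t) = 228.45 / (24.07 × 10.71)
  = 228.45 / 257.7897 ≈ 0.886

0.886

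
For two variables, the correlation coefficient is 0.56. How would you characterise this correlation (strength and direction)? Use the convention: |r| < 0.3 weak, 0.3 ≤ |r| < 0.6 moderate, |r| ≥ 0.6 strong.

moderate positive

r = 0.56 > 0 so the relationship is positive.
|r| = 0.56, which falls in the moderate range.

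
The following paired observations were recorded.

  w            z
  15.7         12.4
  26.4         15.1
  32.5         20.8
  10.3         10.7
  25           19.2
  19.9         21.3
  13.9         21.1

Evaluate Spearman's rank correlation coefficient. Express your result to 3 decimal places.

0.286

Rank w: 3, 6, 7, 1, 5, 4, 2
Rank z: 2, 3, 5, 1, 4, 7, 6
d = rank(w) − rank(z): 1, 3, 2, 0, 1, -3, -4; Σd² = 40
ρ = 1 − 6Σd² / [n(n²−1)] = 1 − 6×40 / (7×48) = 1 − 240/336 ≈ 0.286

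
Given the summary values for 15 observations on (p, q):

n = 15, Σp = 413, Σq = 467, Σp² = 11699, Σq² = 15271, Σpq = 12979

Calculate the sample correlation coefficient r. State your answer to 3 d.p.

0.247

r = (nΣpq − ΣpΣq) / √[(nΣp² − (Σp)²)(nΣq² − (Σq)²)]
Numerator: 15×12979 − 413×467 = 1814
Denominator: √[(175485 − 170569)(229065 − 218089)] = √[4916 × 10976] = 7345.6120
r = 1814 / 7345.6120 ≈ 0.247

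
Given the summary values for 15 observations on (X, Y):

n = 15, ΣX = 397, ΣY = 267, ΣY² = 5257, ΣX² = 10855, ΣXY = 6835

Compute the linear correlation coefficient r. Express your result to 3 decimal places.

r = (nΣXY − ΣXΣY) / √[(nΣX² − (ΣX)²)(nΣY² − (ΣY)²)]
Numerator: 15×6835 − 397×267 = -3474
Denominator: √[(162825 − 157609)(78855 − 71289)] = √[5216 × 7566] = 6282.0583
r = -3474 / 6282.0583 ≈ -0.553

-0.553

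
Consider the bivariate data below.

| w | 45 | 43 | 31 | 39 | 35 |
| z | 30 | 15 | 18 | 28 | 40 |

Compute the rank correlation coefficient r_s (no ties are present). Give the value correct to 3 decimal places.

0.000

Rank w: 5, 4, 1, 3, 2
Rank z: 4, 1, 2, 3, 5
d = rank(w) − rank(z): 1, 3, -1, 0, -3; Σd² = 20
ρ = 1 − 6Σd² / [n(n²−1)] = 1 − 6×20 / (5×24) = 1 − 120/120 ≈ 0.000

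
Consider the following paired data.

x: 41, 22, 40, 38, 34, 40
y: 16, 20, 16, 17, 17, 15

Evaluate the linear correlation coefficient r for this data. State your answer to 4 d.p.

-0.9512

n = 6, Σx = 215, Σy = 101, Σx² = 7965, Σy² = 1715, Σxy = 3560
nΣxy − ΣxΣy = 21360 − 21715 = -355
nΣx² − (Σx)² = 47790 − 46225 = 1565; nΣy² − (Σy)² = 10290 − 10201 = 89
r = -355 / √(1565 × 89) = -355 / 373.2091 ≈ -0.9512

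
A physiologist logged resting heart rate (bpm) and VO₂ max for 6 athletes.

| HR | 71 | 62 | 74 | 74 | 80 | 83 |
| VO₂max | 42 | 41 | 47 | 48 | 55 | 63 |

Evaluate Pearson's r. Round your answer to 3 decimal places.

n = 6, Σx = 444, Σy = 296, Σx² = 33126, Σy² = 14952, Σxy = 22183
nΣxy − ΣxΣy = 133098 − 131424 = 1674
nΣx² − (Σx)² = 198756 − 197136 = 1620; nΣy² − (Σy)² = 89712 − 87616 = 2096
r = 1674 / √(1620 × 2096) = 1674 / 1842.6937 ≈ 0.908

0.908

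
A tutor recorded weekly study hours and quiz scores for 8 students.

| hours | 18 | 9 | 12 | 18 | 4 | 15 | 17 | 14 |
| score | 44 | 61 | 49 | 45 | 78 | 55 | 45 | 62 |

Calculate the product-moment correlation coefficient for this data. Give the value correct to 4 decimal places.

-0.8982

n = 8, Σx = 107, Σy = 439, Σx² = 1599, Σy² = 25061, Σxy = 5509
nΣxy − ΣxΣy = 44072 − 46973 = -2901
nΣx² − (Σx)² = 12792 − 11449 = 1343; nΣy² − (Σy)² = 200488 − 192721 = 7767
r = -2901 / √(1343 × 7767) = -2901 / 3229.7184 ≈ -0.8982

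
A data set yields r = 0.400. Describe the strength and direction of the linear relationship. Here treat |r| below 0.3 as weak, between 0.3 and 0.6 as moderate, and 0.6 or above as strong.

r = 0.400 > 0 so the relationship is positive.
|r| = 0.400, which falls in the moderate range.

moderate positive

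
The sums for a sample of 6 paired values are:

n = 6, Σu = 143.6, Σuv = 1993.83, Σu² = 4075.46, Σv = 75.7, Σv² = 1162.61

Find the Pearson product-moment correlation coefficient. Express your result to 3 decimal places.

r = (nΣuv − ΣuΣv) / √[(nΣu² − (Σu)²)(nΣv² − (Σv)²)]
Numerator: 6×1993.83 − 143.6×75.7 = 1092.46
Denominator: √[(24452.76 − 20620.96)(6975.66 − 5730.49)] = √[3831.8 × 1245.17] = 2184.3174
r = 1092.46 / 2184.3174 ≈ 0.500

0.500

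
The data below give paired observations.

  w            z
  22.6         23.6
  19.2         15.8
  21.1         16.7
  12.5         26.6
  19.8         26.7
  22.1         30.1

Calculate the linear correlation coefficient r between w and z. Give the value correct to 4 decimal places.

-0.1098

n = 6, Σw = 117.3, Σz = 139.5, Σw² = 2361.31, Σz² = 3411.95, Σwz = 2715.46
nΣwz − ΣwΣz = 16292.76 − 16363.35 = -70.59
nΣw² − (Σw)² = 14167.86 − 13759.29 = 408.57; nΣz² − (Σz)² = 20471.7 − 19460.25 = 1011.45
r = -70.59 / √(408.57 × 1011.45) = -70.59 / 642.8438 ≈ -0.1098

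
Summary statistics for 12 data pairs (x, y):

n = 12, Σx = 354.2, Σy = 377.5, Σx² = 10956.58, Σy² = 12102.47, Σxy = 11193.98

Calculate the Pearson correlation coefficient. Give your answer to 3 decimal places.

r = (nΣxy − ΣxΣy) / √[(nΣx² − (Σx)²)(nΣy² − (Σy)²)]
Numerator: 12×11193.98 − 354.2×377.5 = 617.26
Denominator: √[(131478.96 − 125457.64)(145229.64 − 142506.25)] = √[6021.32 × 2723.39] = 4049.4941
r = 617.26 / 4049.4941 ≈ 0.152

0.152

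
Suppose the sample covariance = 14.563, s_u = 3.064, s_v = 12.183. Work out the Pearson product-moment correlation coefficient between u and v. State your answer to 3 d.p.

0.390

r = Cov(u,v) / (s_u · s_v) = 14.563 / (3.064 × 12.183)
  = 14.563 / 37.3287 ≈ 0.390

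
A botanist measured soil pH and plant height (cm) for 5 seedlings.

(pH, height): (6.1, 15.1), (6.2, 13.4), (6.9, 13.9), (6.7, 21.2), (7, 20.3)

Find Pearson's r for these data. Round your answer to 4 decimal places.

n = 5, Σx = 32.9, Σy = 83.9, Σx² = 217.15, Σy² = 1462.31, Σxy = 555.24
nΣxy − ΣxΣy = 2776.2 − 2760.31 = 15.89
nΣx² − (Σx)² = 1085.75 − 1082.41 = 3.34; nΣy² − (Σy)² = 7311.55 − 7039.21 = 272.34
r = 15.89 / √(3.34 × 272.34) = 15.89 / 30.1598 ≈ 0.5269

0.5269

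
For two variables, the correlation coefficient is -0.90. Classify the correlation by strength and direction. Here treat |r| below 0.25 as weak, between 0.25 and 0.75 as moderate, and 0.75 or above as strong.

strong negative

r = -0.90 < 0 so the relationship is negative.
|r| = 0.90, which falls in the strong range.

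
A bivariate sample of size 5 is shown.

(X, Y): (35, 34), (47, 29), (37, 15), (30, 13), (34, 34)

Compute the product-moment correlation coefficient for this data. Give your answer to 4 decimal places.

n = 5, ΣX = 183, ΣY = 125, ΣX² = 6859, ΣY² = 3547, ΣXY = 4654
nΣXY − ΣXΣY = 23270 − 22875 = 395
nΣX² − (ΣX)² = 34295 − 33489 = 806; nΣY² − (ΣY)² = 17735 − 15625 = 2110
r = 395 / √(806 × 2110) = 395 / 1304.0936 ≈ 0.3029

0.3029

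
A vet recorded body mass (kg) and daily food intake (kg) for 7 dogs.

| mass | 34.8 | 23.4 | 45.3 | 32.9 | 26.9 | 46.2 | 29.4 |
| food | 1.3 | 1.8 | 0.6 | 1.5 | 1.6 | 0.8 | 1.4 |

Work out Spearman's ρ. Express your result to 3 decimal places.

Rank mass: 5, 1, 6, 4, 2, 7, 3
Rank food: 3, 7, 1, 5, 6, 2, 4
d = rank(mass) − rank(food): 2, -6, 5, -1, -4, 5, -1; Σd² = 108
ρ = 1 − 6Σd² / [n(n²−1)] = 1 − 6×108 / (7×48) = 1 − 648/336 ≈ -0.929

-0.929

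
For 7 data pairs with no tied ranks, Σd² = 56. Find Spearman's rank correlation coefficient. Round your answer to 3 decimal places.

ρ = 1 − 6Σd² / [n(n²−1)] = 1 − 6×56 / (7×48)
  = 1 − 336/336 = 1 − 1.0000 ≈ 0.000

0.000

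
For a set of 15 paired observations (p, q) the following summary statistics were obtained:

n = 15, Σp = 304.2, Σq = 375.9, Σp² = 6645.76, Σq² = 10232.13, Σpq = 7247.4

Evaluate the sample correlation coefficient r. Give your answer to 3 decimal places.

-0.604

r = (nΣpq − ΣpΣq) / √[(nΣp² − (Σp)²)(nΣq² − (Σq)²)]
Numerator: 15×7247.4 − 304.2×375.9 = -5637.78
Denominator: √[(99686.4 − 92537.64)(153481.95 − 141300.81)] = √[7148.76 × 12181.14] = 9331.6690
r = -5637.78 / 9331.6690 ≈ -0.604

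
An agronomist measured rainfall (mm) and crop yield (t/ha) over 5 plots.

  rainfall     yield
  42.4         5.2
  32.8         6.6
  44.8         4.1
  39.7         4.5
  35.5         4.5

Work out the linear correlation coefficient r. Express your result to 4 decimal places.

-0.6728

n = 5, Σx = 195.2, Σy = 24.9, Σx² = 7716.98, Σy² = 127.91, Σxy = 959.04
nΣxy − ΣxΣy = 4795.2 − 4860.48 = -65.28
nΣx² − (Σx)² = 38584.9 − 38103.04 = 481.86; nΣy² − (Σy)² = 639.55 − 620.01 = 19.54
r = -65.28 / √(481.86 × 19.54) = -65.28 / 97.0337 ≈ -0.6728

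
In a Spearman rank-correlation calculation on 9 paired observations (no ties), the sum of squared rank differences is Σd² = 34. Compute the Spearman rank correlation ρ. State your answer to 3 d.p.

0.717

ρ = 1 − 6Σd² / [n(n²−1)] = 1 − 6×34 / (9×80)
  = 1 − 204/720 = 1 − 0.2833 ≈ 0.717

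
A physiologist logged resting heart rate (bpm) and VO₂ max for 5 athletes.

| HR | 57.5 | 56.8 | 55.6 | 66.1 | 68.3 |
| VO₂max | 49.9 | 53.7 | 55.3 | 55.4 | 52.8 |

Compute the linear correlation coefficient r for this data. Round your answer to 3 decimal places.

0.124

n = 5, Σx = 304.3, Σy = 267.1, Σx² = 18657.95, Σy² = 14288.79, Σxy = 16262.27
nΣxy − ΣxΣy = 81311.35 − 81278.53 = 32.82
nΣx² − (Σx)² = 93289.75 − 92598.49 = 691.26; nΣy² − (Σy)² = 71443.95 − 71342.41 = 101.54
r = 32.82 / √(691.26 × 101.54) = 32.82 / 264.9350 ≈ 0.124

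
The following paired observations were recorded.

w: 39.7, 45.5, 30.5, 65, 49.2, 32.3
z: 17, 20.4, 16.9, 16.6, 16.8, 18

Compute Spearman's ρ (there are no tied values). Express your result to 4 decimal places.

-0.4857

Rank w: 3, 4, 1, 6, 5, 2
Rank z: 4, 6, 3, 1, 2, 5
d = rank(w) − rank(z): -1, -2, -2, 5, 3, -3; Σd² = 52
ρ = 1 − 6Σd² / [n(n²−1)] = 1 − 6×52 / (6×35) = 1 − 312/210 ≈ -0.4857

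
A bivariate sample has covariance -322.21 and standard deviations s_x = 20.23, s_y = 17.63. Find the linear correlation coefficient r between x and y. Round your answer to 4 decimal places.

r = Cov(x,y) / (s_x · s_y) = -322.21 / (20.23 × 17.63)
  = -322.21 / 356.6549 ≈ -0.9034

-0.9034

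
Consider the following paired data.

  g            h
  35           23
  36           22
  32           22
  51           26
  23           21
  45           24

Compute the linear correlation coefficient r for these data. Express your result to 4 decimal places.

n = 6, Σg = 222, Σh = 138, Σg² = 8700, Σh² = 3190, Σgh = 5190
nΣgh − ΣgΣh = 31140 − 30636 = 504
nΣg² − (Σg)² = 52200 − 49284 = 2916; nΣh² − (Σh)² = 19140 − 19044 = 96
r = 504 / √(2916 × 96) = 504 / 529.0898 ≈ 0.9526

0.9526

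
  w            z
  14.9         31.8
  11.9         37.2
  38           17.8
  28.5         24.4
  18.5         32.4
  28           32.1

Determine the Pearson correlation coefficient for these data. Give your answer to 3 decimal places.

-0.893

n = 6, Σw = 139.8, Σz = 175.7, Σw² = 3746.12, Σz² = 5387.45, Σwz = 3786.5
nΣwz − ΣwΣz = 22719 − 24562.86 = -1843.86
nΣw² − (Σw)² = 22476.72 − 19544.04 = 2932.68; nΣz² − (Σz)² = 32324.7 − 30870.49 = 1454.21
r = -1843.86 / √(2932.68 × 1454.21) = -1843.86 / 2065.1229 ≈ -0.893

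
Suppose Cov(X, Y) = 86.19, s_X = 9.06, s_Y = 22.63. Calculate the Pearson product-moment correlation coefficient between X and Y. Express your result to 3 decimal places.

r = Cov(X,Y) / (s_X · s_Y) = 86.19 / (9.06 × 22.63)
  = 86.19 / 205.0278 ≈ 0.420

0.420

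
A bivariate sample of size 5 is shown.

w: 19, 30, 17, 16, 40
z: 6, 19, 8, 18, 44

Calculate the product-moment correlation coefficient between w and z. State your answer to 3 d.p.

0.877

n = 5, Σw = 122, Σz = 95, Σw² = 3406, Σz² = 2721, Σwz = 2868
nΣwz − ΣwΣz = 14340 − 11590 = 2750
nΣw² − (Σw)² = 17030 − 14884 = 2146; nΣz² − (Σz)² = 13605 − 9025 = 4580
r = 2750 / √(2146 × 4580) = 2750 / 3135.0726 ≈ 0.877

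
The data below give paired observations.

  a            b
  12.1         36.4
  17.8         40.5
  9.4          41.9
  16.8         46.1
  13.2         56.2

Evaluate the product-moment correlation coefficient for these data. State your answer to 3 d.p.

0.068

n = 5, Σa = 69.3, Σb = 221.1, Σa² = 1008.09, Σb² = 10004.47, Σab = 3071.52
nΣab − ΣaΣb = 15357.6 − 15322.23 = 35.37
nΣa² − (Σa)² = 5040.45 − 4802.49 = 237.96; nΣb² − (Σb)² = 50022.35 − 48885.21 = 1137.14
r = 35.37 / √(237.96 × 1137.14) = 35.37 / 520.1863 ≈ 0.068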